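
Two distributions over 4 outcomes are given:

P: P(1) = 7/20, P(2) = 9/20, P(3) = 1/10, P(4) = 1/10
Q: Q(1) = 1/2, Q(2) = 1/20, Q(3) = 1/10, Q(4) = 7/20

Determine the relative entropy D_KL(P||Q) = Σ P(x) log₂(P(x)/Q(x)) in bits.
1.0656 bits

D_KL(P||Q) = Σ P(x) log₂(P(x)/Q(x))

Computing term by term:
  P(1)·log₂(P(1)/Q(1)) = (7/20)·log₂((7/20)/(1/2)) = -0.18010
  P(2)·log₂(P(2)/Q(2)) = (9/20)·log₂((9/20)/(1/20)) = 1.42647
  P(3)·log₂(P(3)/Q(3)) = (1/10)·log₂((1/10)/(1/10)) = 0.00000
  P(4)·log₂(P(4)/Q(4)) = (1/10)·log₂((1/10)/(7/20)) = -0.18074

D_KL(P||Q) = -0.18010 + 1.42647 + 0.00000 - 0.18074 = 1.06563 ≈ 1.0656 bits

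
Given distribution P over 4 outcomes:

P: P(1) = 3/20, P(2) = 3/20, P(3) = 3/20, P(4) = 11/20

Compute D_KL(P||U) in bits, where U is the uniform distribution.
0.2940 bits

U(i) = 1/4 for all i

D_KL(P||U) = Σ P(x) log₂(P(x) / (1/4))
           = Σ P(x) log₂(P(x)) + log₂(4)
           = log₂(4) - H(P)

H(P) = -Σ P(x) log₂(P(x)):
  -P(1)·log₂(P(1)) = -(3/20)·log₂(3/20) = 0.41054
  -P(2)·log₂(P(2)) = -(3/20)·log₂(3/20) = 0.41054
  -P(3)·log₂(P(3)) = -(3/20)·log₂(3/20) = 0.41054
  -P(4)·log₂(P(4)) = -(11/20)·log₂(11/20) = 0.47437
H(P) = 0.41054 + 0.41054 + 0.41054 + 0.47437 = 1.70599 bits

log₂(4) = 2.00000 bits

D_KL(P||U) = 2.00000 - 1.70599 = 0.29401 ≈ 0.2940 bits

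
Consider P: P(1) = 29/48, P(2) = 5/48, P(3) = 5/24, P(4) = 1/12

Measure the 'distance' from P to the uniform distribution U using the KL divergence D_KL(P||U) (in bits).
0.4507 bits

U(i) = 1/4 for all i

D_KL(P||U) = Σ P(x) log₂(P(x) / (1/4))
           = Σ P(x) log₂(P(x)) + log₂(4)
           = log₂(4) - H(P)

H(P) = -Σ P(x) log₂(P(x)):
  -P(1)·log₂(P(1)) = -(29/48)·log₂(29/48) = 0.43922
  -P(2)·log₂(P(2)) = -(5/48)·log₂(5/48) = 0.33990
  -P(3)·log₂(P(3)) = -(5/24)·log₂(5/24) = 0.47147
  -P(4)·log₂(P(4)) = -(1/12)·log₂(1/12) = 0.29875
H(P) = 0.43922 + 0.33990 + 0.47147 + 0.29875 = 1.54934 bits

log₂(4) = 2.00000 bits

D_KL(P||U) = 2.00000 - 1.54934 = 0.45066 ≈ 0.4507 bits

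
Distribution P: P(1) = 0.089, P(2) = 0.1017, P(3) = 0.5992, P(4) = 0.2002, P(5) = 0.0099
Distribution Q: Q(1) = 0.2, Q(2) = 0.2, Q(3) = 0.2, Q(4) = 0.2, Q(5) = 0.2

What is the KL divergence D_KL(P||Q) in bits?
0.7027 bits

D_KL(P||Q) = Σ P(x) log₂(P(x)/Q(x))

Computing term by term:
  P(1)·log₂(P(1)/Q(1)) = 0.089·log₂(0.089/0.2) = -0.10396
  P(2)·log₂(P(2)/Q(2)) = 0.1017·log₂(0.1017/0.2) = -0.09923
  P(3)·log₂(P(3)/Q(3)) = 0.5992·log₂(0.5992/0.2) = 0.94856
  P(4)·log₂(P(4)/Q(4)) = 0.2002·log₂(0.2002/0.2) = 0.00029
  P(5)·log₂(P(5)/Q(5)) = 0.0099·log₂(0.0099/0.2) = -0.04293

D_KL(P||Q) = -0.10396 - 0.09923 + 0.94856 + 0.00029 - 0.04293 = 0.70273 ≈ 0.7027 bits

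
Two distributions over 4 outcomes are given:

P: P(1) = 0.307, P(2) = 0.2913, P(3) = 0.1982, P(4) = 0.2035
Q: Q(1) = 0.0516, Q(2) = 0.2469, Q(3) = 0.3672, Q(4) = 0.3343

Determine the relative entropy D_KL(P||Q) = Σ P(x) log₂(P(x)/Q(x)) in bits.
0.5373 bits

D_KL(P||Q) = Σ P(x) log₂(P(x)/Q(x))

Computing term by term:
  P(1)·log₂(P(1)/Q(1)) = 0.307·log₂(0.307/0.0516) = 0.78985
  P(2)·log₂(P(2)/Q(2)) = 0.2913·log₂(0.2913/0.2469) = 0.06950
  P(3)·log₂(P(3)/Q(3)) = 0.1982·log₂(0.1982/0.3672) = -0.17632
  P(4)·log₂(P(4)/Q(4)) = 0.2035·log₂(0.2035/0.3343) = -0.14573

D_KL(P||Q) = 0.78985 + 0.06950 - 0.17632 - 0.14573 = 0.53730 ≈ 0.5373 bits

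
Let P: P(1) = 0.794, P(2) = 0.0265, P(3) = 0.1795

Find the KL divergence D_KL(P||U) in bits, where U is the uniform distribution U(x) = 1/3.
0.7371 bits

U(i) = 1/3 for all i

D_KL(P||U) = Σ P(x) log₂(P(x) / (1/3))
           = Σ P(x) log₂(P(x)) + log₂(3)
           = log₂(3) - H(P)

H(P) = -Σ P(x) log₂(P(x)):
  -P(1)·log₂(P(1)) = -(0.794)·log₂(0.794) = 0.26423
  -P(2)·log₂(P(2)) = -(0.0265)·log₂(0.0265) = 0.13880
  -P(3)·log₂(P(3)) = -(0.1795)·log₂(0.1795) = 0.44479
H(P) = 0.26423 + 0.13880 + 0.44479 = 0.84782 bits

log₂(3) = 1.58496 bits

D_KL(P||U) = 1.58496 - 0.84782 = 0.73714 ≈ 0.7371 bits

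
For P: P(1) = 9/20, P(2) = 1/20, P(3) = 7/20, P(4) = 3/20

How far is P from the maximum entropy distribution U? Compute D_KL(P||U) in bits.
0.3249 bits

U(i) = 1/4 for all i

D_KL(P||U) = Σ P(x) log₂(P(x) / (1/4))
           = Σ P(x) log₂(P(x)) + log₂(4)
           = log₂(4) - H(P)

H(P) = -Σ P(x) log₂(P(x)):
  -P(1)·log₂(P(1)) = -(9/20)·log₂(9/20) = 0.51840
  -P(2)·log₂(P(2)) = -(1/20)·log₂(1/20) = 0.21610
  -P(3)·log₂(P(3)) = -(7/20)·log₂(7/20) = 0.53010
  -P(4)·log₂(P(4)) = -(3/20)·log₂(3/20) = 0.41054
H(P) = 0.51840 + 0.21610 + 0.53010 + 0.41054 = 1.67514 bits

log₂(4) = 2.00000 bits

D_KL(P||U) = 2.00000 - 1.67514 = 0.32486 ≈ 0.3249 bits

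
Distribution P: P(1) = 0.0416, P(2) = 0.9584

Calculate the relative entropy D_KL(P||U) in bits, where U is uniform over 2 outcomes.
0.7504 bits

U(i) = 1/2 for all i

D_KL(P||U) = Σ P(x) log₂(P(x) / (1/2))
           = Σ P(x) log₂(P(x)) + log₂(2)
           = log₂(2) - H(P)

H(P) = -Σ P(x) log₂(P(x)):
  -P(1)·log₂(P(1)) = -(0.0416)·log₂(0.0416) = 0.19083
  -P(2)·log₂(P(2)) = -(0.9584)·log₂(0.9584) = 0.05875
H(P) = 0.19083 + 0.05875 = 0.24958 bits

log₂(2) = 1.00000 bits

D_KL(P||U) = 1.00000 - 0.24958 = 0.75042 ≈ 0.7504 bits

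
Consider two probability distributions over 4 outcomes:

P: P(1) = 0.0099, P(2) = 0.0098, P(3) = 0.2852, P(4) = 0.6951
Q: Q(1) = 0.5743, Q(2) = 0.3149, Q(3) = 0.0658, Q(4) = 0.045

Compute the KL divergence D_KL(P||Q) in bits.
3.2415 bits

D_KL(P||Q) = Σ P(x) log₂(P(x)/Q(x))

Computing term by term:
  P(1)·log₂(P(1)/Q(1)) = 0.0099·log₂(0.0099/0.5743) = -0.05800
  P(2)·log₂(P(2)/Q(2)) = 0.0098·log₂(0.0098/0.3149) = -0.04906
  P(3)·log₂(P(3)/Q(3)) = 0.2852·log₂(0.2852/0.0658) = 0.60343
  P(4)·log₂(P(4)/Q(4)) = 0.6951·log₂(0.6951/0.045) = 2.74511

D_KL(P||Q) = -0.05800 - 0.04906 + 0.60343 + 2.74511 = 3.24148 ≈ 3.2415 bits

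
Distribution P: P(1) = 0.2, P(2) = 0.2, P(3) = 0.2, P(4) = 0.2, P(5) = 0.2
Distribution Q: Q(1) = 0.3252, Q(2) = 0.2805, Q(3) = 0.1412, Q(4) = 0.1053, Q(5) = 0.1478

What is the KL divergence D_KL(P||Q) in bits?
0.1350 bits

D_KL(P||Q) = Σ P(x) log₂(P(x)/Q(x))

Computing term by term:
  P(1)·log₂(P(1)/Q(1)) = 0.2·log₂(0.2/0.3252) = -0.14027
  P(2)·log₂(P(2)/Q(2)) = 0.2·log₂(0.2/0.2805) = -0.09760
  P(3)·log₂(P(3)/Q(3)) = 0.2·log₂(0.2/0.1412) = 0.10045
  P(4)·log₂(P(4)/Q(4)) = 0.2·log₂(0.2/0.1053) = 0.18510
  P(5)·log₂(P(5)/Q(5)) = 0.2·log₂(0.2/0.1478) = 0.08727

D_KL(P||Q) = -0.14027 - 0.09760 + 0.10045 + 0.18510 + 0.08727 = 0.13495 ≈ 0.1350 bits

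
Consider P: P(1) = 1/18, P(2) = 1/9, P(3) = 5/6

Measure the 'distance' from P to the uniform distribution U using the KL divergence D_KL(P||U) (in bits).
0.7819 bits

U(i) = 1/3 for all i

D_KL(P||U) = Σ P(x) log₂(P(x) / (1/3))
           = Σ P(x) log₂(P(x)) + log₂(3)
           = log₂(3) - H(P)

H(P) = -Σ P(x) log₂(P(x)):
  -P(1)·log₂(P(1)) = -(1/18)·log₂(1/18) = 0.23166
  -P(2)·log₂(P(2)) = -(1/9)·log₂(1/9) = 0.35221
  -P(3)·log₂(P(3)) = -(5/6)·log₂(5/6) = 0.21920
H(P) = 0.23166 + 0.35221 + 0.21920 = 0.80307 bits

log₂(3) = 1.58496 bits

D_KL(P||U) = 1.58496 - 0.80307 = 0.78189 ≈ 0.7819 bits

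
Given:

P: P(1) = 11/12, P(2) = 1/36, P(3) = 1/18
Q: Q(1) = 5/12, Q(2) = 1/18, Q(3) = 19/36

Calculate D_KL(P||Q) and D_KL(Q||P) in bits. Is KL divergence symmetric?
D_KL(P||Q) = 0.8345 bits, D_KL(Q||P) = 1.2958 bits. No, KL divergence is not symmetric.

D_KL(P||Q) = Σ P(x) log₂(P(x)/Q(x))

Computing term by term:
  P(1)·log₂(P(1)/Q(1)) = (11/12)·log₂((11/12)/(5/12)) = 1.04271
  P(2)·log₂(P(2)/Q(2)) = (1/36)·log₂((1/36)/(1/18)) = -0.02778
  P(3)·log₂(P(3)/Q(3)) = (1/18)·log₂((1/18)/(19/36)) = -0.18044

D_KL(P||Q) = 1.04271 - 0.02778 - 0.18044 = 0.83449 ≈ 0.8345 bits

D_KL(Q||P) = Σ Q(x) log₂(Q(x)/P(x))

Computing term by term:
  Q(1)·log₂(Q(1)/P(1)) = (5/12)·log₂((5/12)/(11/12)) = -0.47396
  Q(2)·log₂(Q(2)/P(2)) = (1/18)·log₂((1/18)/(1/36)) = 0.05556
  Q(3)·log₂(Q(3)/P(3)) = (19/36)·log₂((19/36)/(1/18)) = 1.71418

D_KL(Q||P) = -0.47396 + 0.05556 + 1.71418 = 1.29578 ≈ 1.2958 bits

These are NOT equal (difference: 0.4613 bits). KL divergence is asymmetric: D_KL(P||Q) ≠ D_KL(Q||P) in general.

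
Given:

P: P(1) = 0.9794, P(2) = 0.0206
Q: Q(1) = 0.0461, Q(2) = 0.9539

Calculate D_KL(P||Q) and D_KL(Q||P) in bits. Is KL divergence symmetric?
D_KL(P||Q) = 4.2043 bits, D_KL(Q||P) = 5.0748 bits. No, KL divergence is not symmetric.

D_KL(P||Q) = Σ P(x) log₂(P(x)/Q(x))

Computing term by term:
  P(1)·log₂(P(1)/Q(1)) = 0.9794·log₂(0.9794/0.0461) = 4.31823
  P(2)·log₂(P(2)/Q(2)) = 0.0206·log₂(0.0206/0.9539) = -0.11398

D_KL(P||Q) = 4.31823 - 0.11398 = 4.20425 ≈ 4.2043 bits

D_KL(Q||P) = Σ Q(x) log₂(Q(x)/P(x))

Computing term by term:
  Q(1)·log₂(Q(1)/P(1)) = 0.0461·log₂(0.0461/0.9794) = -0.20326
  Q(2)·log₂(Q(2)/P(2)) = 0.9539·log₂(0.9539/0.0206) = 5.27804

D_KL(Q||P) = -0.20326 + 5.27804 = 5.07478 ≈ 5.0748 bits

These are NOT equal (difference: 0.8705 bits). KL divergence is asymmetric: D_KL(P||Q) ≠ D_KL(Q||P) in general.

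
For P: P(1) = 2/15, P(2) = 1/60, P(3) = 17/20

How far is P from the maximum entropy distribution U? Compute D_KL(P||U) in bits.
0.8996 bits

U(i) = 1/3 for all i

D_KL(P||U) = Σ P(x) log₂(P(x) / (1/3))
           = Σ P(x) log₂(P(x)) + log₂(3)
           = log₂(3) - H(P)

H(P) = -Σ P(x) log₂(P(x)):
  -P(1)·log₂(P(1)) = -(2/15)·log₂(2/15) = 0.38759
  -P(2)·log₂(P(2)) = -(1/60)·log₂(1/60) = 0.09845
  -P(3)·log₂(P(3)) = -(17/20)·log₂(17/20) = 0.19930
H(P) = 0.38759 + 0.09845 + 0.19930 = 0.68534 bits

log₂(3) = 1.58496 bits

D_KL(P||U) = 1.58496 - 0.68534 = 0.89962 ≈ 0.8996 bits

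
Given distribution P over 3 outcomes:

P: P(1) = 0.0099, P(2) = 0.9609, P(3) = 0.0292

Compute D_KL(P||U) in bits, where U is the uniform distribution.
1.3149 bits

U(i) = 1/3 for all i

D_KL(P||U) = Σ P(x) log₂(P(x) / (1/3))
           = Σ P(x) log₂(P(x)) + log₂(3)
           = log₂(3) - H(P)

H(P) = -Σ P(x) log₂(P(x)):
  -P(1)·log₂(P(1)) = -(0.0099)·log₂(0.0099) = 0.06592
  -P(2)·log₂(P(2)) = -(0.9609)·log₂(0.9609) = 0.05529
  -P(3)·log₂(P(3)) = -(0.0292)·log₂(0.0292) = 0.14886
H(P) = 0.06592 + 0.05529 + 0.14886 = 0.27007 bits

log₂(3) = 1.58496 bits

D_KL(P||U) = 1.58496 - 0.27007 = 1.31489 ≈ 1.3149 bits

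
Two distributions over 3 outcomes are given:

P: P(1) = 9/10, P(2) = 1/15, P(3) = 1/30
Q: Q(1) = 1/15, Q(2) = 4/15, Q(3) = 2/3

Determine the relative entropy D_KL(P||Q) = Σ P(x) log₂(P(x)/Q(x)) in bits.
3.1020 bits

D_KL(P||Q) = Σ P(x) log₂(P(x)/Q(x))

Computing term by term:
  P(1)·log₂(P(1)/Q(1)) = (9/10)·log₂((9/10)/(1/15)) = 3.37940
  P(2)·log₂(P(2)/Q(2)) = (1/15)·log₂((1/15)/(4/15)) = -0.13333
  P(3)·log₂(P(3)/Q(3)) = (1/30)·log₂((1/30)/(2/3)) = -0.14406

D_KL(P||Q) = 3.37940 - 0.13333 - 0.14406 = 3.10201 ≈ 3.1020 bits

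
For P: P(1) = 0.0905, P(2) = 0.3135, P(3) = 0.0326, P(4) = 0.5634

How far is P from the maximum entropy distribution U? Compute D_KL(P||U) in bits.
0.5343 bits

U(i) = 1/4 for all i

D_KL(P||U) = Σ P(x) log₂(P(x) / (1/4))
           = Σ P(x) log₂(P(x)) + log₂(4)
           = log₂(4) - H(P)

H(P) = -Σ P(x) log₂(P(x)):
  -P(1)·log₂(P(1)) = -(0.0905)·log₂(0.0905) = 0.31367
  -P(2)·log₂(P(2)) = -(0.3135)·log₂(0.3135) = 0.52463
  -P(3)·log₂(P(3)) = -(0.0326)·log₂(0.0326) = 0.16101
  -P(4)·log₂(P(4)) = -(0.5634)·log₂(0.5634) = 0.46636
H(P) = 0.31367 + 0.52463 + 0.16101 + 0.46636 = 1.46567 bits

log₂(4) = 2.00000 bits

D_KL(P||U) = 2.00000 - 1.46567 = 0.53433 ≈ 0.5343 bits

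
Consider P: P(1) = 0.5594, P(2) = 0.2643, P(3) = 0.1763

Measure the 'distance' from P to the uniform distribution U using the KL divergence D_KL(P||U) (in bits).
0.1673 bits

U(i) = 1/3 for all i

D_KL(P||U) = Σ P(x) log₂(P(x) / (1/3))
           = Σ P(x) log₂(P(x)) + log₂(3)
           = log₂(3) - H(P)

H(P) = -Σ P(x) log₂(P(x)):
  -P(1)·log₂(P(1)) = -(0.5594)·log₂(0.5594) = 0.46880
  -P(2)·log₂(P(2)) = -(0.2643)·log₂(0.2643) = 0.50739
  -P(3)·log₂(P(3)) = -(0.1763)·log₂(0.1763) = 0.44144
H(P) = 0.46880 + 0.50739 + 0.44144 = 1.41763 bits

log₂(3) = 1.58496 bits

D_KL(P||U) = 1.58496 - 1.41763 = 0.16733 ≈ 0.1673 bits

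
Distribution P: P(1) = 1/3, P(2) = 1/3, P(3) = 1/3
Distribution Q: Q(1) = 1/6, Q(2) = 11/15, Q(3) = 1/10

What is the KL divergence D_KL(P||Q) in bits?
0.5332 bits

D_KL(P||Q) = Σ P(x) log₂(P(x)/Q(x))

Computing term by term:
  P(1)·log₂(P(1)/Q(1)) = (1/3)·log₂((1/3)/(1/6)) = 0.33333
  P(2)·log₂(P(2)/Q(2)) = (1/3)·log₂((1/3)/(11/15)) = -0.37917
  P(3)·log₂(P(3)/Q(3)) = (1/3)·log₂((1/3)/(1/10)) = 0.57899

D_KL(P||Q) = 0.33333 - 0.37917 + 0.57899 = 0.53315 ≈ 0.5332 bits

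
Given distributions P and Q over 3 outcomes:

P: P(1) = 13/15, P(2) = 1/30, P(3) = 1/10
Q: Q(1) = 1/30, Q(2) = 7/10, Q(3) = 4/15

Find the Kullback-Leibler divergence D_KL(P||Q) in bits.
3.7858 bits

D_KL(P||Q) = Σ P(x) log₂(P(x)/Q(x))

Computing term by term:
  P(1)·log₂(P(1)/Q(1)) = (13/15)·log₂((13/15)/(1/30)) = 4.07371
  P(2)·log₂(P(2)/Q(2)) = (1/30)·log₂((1/30)/(7/10)) = -0.14641
  P(3)·log₂(P(3)/Q(3)) = (1/10)·log₂((1/10)/(4/15)) = -0.14150

D_KL(P||Q) = 4.07371 - 0.14641 - 0.14150 = 3.78580 ≈ 3.7858 bits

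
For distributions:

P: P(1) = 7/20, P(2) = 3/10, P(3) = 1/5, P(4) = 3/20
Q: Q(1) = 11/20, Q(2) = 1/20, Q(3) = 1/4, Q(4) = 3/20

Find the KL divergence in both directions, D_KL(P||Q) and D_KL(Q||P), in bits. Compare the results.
D_KL(P||Q) = 0.4829 bits, D_KL(Q||P) = 0.3099 bits. D_KL(P||Q) is larger than D_KL(Q||P) by 0.1730 bits; the two directions differ.

D_KL(P||Q) = Σ P(x) log₂(P(x)/Q(x))

Computing term by term:
  P(1)·log₂(P(1)/Q(1)) = (7/20)·log₂((7/20)/(11/20)) = -0.22823
  P(2)·log₂(P(2)/Q(2)) = (3/10)·log₂((3/10)/(1/20)) = 0.77549
  P(3)·log₂(P(3)/Q(3)) = (1/5)·log₂((1/5)/(1/4)) = -0.06439
  P(4)·log₂(P(4)/Q(4)) = (3/20)·log₂((3/20)/(3/20)) = 0.00000

D_KL(P||Q) = -0.22823 + 0.77549 - 0.06439 + 0.00000 = 0.48287 ≈ 0.4829 bits

D_KL(Q||P) = Σ Q(x) log₂(Q(x)/P(x))

Computing term by term:
  Q(1)·log₂(Q(1)/P(1)) = (11/20)·log₂((11/20)/(7/20)) = 0.35864
  Q(2)·log₂(Q(2)/P(2)) = (1/20)·log₂((1/20)/(3/10)) = -0.12925
  Q(3)·log₂(Q(3)/P(3)) = (1/4)·log₂((1/4)/(1/5)) = 0.08048
  Q(4)·log₂(Q(4)/P(4)) = (3/20)·log₂((3/20)/(3/20)) = 0.00000

D_KL(Q||P) = 0.35864 - 0.12925 + 0.08048 + 0.00000 = 0.30987 ≈ 0.3099 bits

These are NOT equal (difference: 0.1730 bits). KL divergence is asymmetric: D_KL(P||Q) ≠ D_KL(Q||P) in general.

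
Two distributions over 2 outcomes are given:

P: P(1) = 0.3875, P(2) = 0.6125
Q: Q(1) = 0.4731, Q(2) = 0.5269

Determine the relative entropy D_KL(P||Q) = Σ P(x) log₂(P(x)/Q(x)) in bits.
0.0214 bits

D_KL(P||Q) = Σ P(x) log₂(P(x)/Q(x))

Computing term by term:
  P(1)·log₂(P(1)/Q(1)) = 0.3875·log₂(0.3875/0.4731) = -0.11158
  P(2)·log₂(P(2)/Q(2)) = 0.6125·log₂(0.6125/0.5269) = 0.13302

D_KL(P||Q) = -0.11158 + 0.13302 = 0.02144 ≈ 0.0214 bits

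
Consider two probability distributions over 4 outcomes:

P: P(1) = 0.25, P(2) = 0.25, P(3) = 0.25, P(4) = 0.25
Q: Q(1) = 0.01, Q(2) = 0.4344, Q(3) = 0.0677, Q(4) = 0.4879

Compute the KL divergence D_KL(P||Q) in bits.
1.1917 bits

D_KL(P||Q) = Σ P(x) log₂(P(x)/Q(x))

Computing term by term:
  P(1)·log₂(P(1)/Q(1)) = 0.25·log₂(0.25/0.01) = 1.16096
  P(2)·log₂(P(2)/Q(2)) = 0.25·log₂(0.25/0.4344) = -0.19927
  P(3)·log₂(P(3)/Q(3)) = 0.25·log₂(0.25/0.0677) = 0.47118
  P(4)·log₂(P(4)/Q(4)) = 0.25·log₂(0.25/0.4879) = -0.24116

D_KL(P||Q) = 1.16096 - 0.19927 + 0.47118 - 0.24116 = 1.19171 ≈ 1.1917 bits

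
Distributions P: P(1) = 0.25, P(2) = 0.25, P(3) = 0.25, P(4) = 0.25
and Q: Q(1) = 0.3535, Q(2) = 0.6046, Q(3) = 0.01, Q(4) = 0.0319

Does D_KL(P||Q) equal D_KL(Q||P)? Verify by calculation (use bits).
D_KL(P||Q) = 1.4601 bits, D_KL(Q||P) = 0.8058 bits. No — D_KL(P||Q) ≠ D_KL(Q||P) for this pair.

D_KL(P||Q) = Σ P(x) log₂(P(x)/Q(x))

Computing term by term:
  P(1)·log₂(P(1)/Q(1)) = 0.25·log₂(0.25/0.3535) = -0.12495
  P(2)·log₂(P(2)/Q(2)) = 0.25·log₂(0.25/0.6046) = -0.31851
  P(3)·log₂(P(3)/Q(3)) = 0.25·log₂(0.25/0.01) = 1.16096
  P(4)·log₂(P(4)/Q(4)) = 0.25·log₂(0.25/0.0319) = 0.74257

D_KL(P||Q) = -0.12495 - 0.31851 + 1.16096 + 0.74257 = 1.46007 ≈ 1.4601 bits

D_KL(Q||P) = Σ Q(x) log₂(Q(x)/P(x))

Computing term by term:
  Q(1)·log₂(Q(1)/P(1)) = 0.3535·log₂(0.3535/0.25) = 0.17667
  Q(2)·log₂(Q(2)/P(2)) = 0.6046·log₂(0.6046/0.25) = 0.77029
  Q(3)·log₂(Q(3)/P(3)) = 0.01·log₂(0.01/0.25) = -0.04644
  Q(4)·log₂(Q(4)/P(4)) = 0.0319·log₂(0.0319/0.25) = -0.09475

D_KL(Q||P) = 0.17667 + 0.77029 - 0.04644 - 0.09475 = 0.80577 ≈ 0.8058 bits

These are NOT equal (difference: 0.6543 bits). KL divergence is asymmetric: D_KL(P||Q) ≠ D_KL(Q||P) in general.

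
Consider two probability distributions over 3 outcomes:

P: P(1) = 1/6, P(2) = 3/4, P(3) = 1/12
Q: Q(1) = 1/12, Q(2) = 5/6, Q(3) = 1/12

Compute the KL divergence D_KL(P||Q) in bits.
0.0527 bits

D_KL(P||Q) = Σ P(x) log₂(P(x)/Q(x))

Computing term by term:
  P(1)·log₂(P(1)/Q(1)) = (1/6)·log₂((1/6)/(1/12)) = 0.16667
  P(2)·log₂(P(2)/Q(2)) = (3/4)·log₂((3/4)/(5/6)) = -0.11400
  P(3)·log₂(P(3)/Q(3)) = (1/12)·log₂((1/12)/(1/12)) = 0.00000

D_KL(P||Q) = 0.16667 - 0.11400 + 0.00000 = 0.05267 ≈ 0.0527 bits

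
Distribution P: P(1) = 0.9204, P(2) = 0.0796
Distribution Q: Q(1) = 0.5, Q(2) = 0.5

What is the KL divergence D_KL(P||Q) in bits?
0.5992 bits

D_KL(P||Q) = Σ P(x) log₂(P(x)/Q(x))

Computing term by term:
  P(1)·log₂(P(1)/Q(1)) = 0.9204·log₂(0.9204/0.5) = 0.81026
  P(2)·log₂(P(2)/Q(2)) = 0.0796·log₂(0.0796/0.5) = -0.21103

D_KL(P||Q) = 0.81026 - 0.21103 = 0.59923 ≈ 0.5992 bits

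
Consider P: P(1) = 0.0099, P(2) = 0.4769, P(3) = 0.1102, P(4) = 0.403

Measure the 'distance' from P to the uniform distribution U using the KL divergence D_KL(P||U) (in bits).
0.5456 bits

U(i) = 1/4 for all i

D_KL(P||U) = Σ P(x) log₂(P(x) / (1/4))
           = Σ P(x) log₂(P(x)) + log₂(4)
           = log₂(4) - H(P)

H(P) = -Σ P(x) log₂(P(x)):
  -P(1)·log₂(P(1)) = -(0.0099)·log₂(0.0099) = 0.06592
  -P(2)·log₂(P(2)) = -(0.4769)·log₂(0.4769) = 0.50944
  -P(3)·log₂(P(3)) = -(0.1102)·log₂(0.1102) = 0.35063
  -P(4)·log₂(P(4)) = -(0.403)·log₂(0.403) = 0.52839
H(P) = 0.06592 + 0.50944 + 0.35063 + 0.52839 = 1.45438 bits

log₂(4) = 2.00000 bits

D_KL(P||U) = 2.00000 - 1.45438 = 0.54562 ≈ 0.5456 bits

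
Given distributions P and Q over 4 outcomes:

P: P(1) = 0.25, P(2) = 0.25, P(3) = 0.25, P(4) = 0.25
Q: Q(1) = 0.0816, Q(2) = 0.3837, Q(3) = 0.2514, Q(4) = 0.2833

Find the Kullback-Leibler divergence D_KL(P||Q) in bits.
0.2022 bits

D_KL(P||Q) = Σ P(x) log₂(P(x)/Q(x))

Computing term by term:
  P(1)·log₂(P(1)/Q(1)) = 0.25·log₂(0.25/0.0816) = 0.40382
  P(2)·log₂(P(2)/Q(2)) = 0.25·log₂(0.25/0.3837) = -0.15451
  P(3)·log₂(P(3)/Q(3)) = 0.25·log₂(0.25/0.2514) = -0.00201
  P(4)·log₂(P(4)/Q(4)) = 0.25·log₂(0.25/0.2833) = -0.04510

D_KL(P||Q) = 0.40382 - 0.15451 - 0.00201 - 0.04510 = 0.20220 ≈ 0.2022 bits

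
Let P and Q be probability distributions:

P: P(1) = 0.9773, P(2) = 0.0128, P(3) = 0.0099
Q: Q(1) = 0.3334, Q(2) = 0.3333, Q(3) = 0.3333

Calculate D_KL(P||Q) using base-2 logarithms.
1.4059 bits

D_KL(P||Q) = Σ P(x) log₂(P(x)/Q(x))

Computing term by term:
  P(1)·log₂(P(1)/Q(1)) = 0.9773·log₂(0.9773/0.3334) = 1.51633
  P(2)·log₂(P(2)/Q(2)) = 0.0128·log₂(0.0128/0.3333) = -0.06019
  P(3)·log₂(P(3)/Q(3)) = 0.0099·log₂(0.0099/0.3333) = -0.05023

D_KL(P||Q) = 1.51633 - 0.06019 - 0.05023 = 1.40591 ≈ 1.4059 bits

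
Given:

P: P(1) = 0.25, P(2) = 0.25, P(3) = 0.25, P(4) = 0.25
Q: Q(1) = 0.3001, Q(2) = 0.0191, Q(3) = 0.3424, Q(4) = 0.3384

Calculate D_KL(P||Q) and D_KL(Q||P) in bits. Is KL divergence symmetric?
D_KL(P||Q) = 0.6391 bits, D_KL(Q||P) = 0.3114 bits. No, KL divergence is not symmetric.

D_KL(P||Q) = Σ P(x) log₂(P(x)/Q(x))

Computing term by term:
  P(1)·log₂(P(1)/Q(1)) = 0.25·log₂(0.25/0.3001) = -0.06588
  P(2)·log₂(P(2)/Q(2)) = 0.25·log₂(0.25/0.0191) = 0.92757
  P(3)·log₂(P(3)/Q(3)) = 0.25·log₂(0.25/0.3424) = -0.11344
  P(4)·log₂(P(4)/Q(4)) = 0.25·log₂(0.25/0.3384) = -0.10920

D_KL(P||Q) = -0.06588 + 0.92757 - 0.11344 - 0.10920 = 0.63905 ≈ 0.6391 bits

D_KL(Q||P) = Σ Q(x) log₂(Q(x)/P(x))

Computing term by term:
  Q(1)·log₂(Q(1)/P(1)) = 0.3001·log₂(0.3001/0.25) = 0.07908
  Q(2)·log₂(Q(2)/P(2)) = 0.0191·log₂(0.0191/0.25) = -0.07087
  Q(3)·log₂(Q(3)/P(3)) = 0.3424·log₂(0.3424/0.25) = 0.15537
  Q(4)·log₂(Q(4)/P(4)) = 0.3384·log₂(0.3384/0.25) = 0.14781

D_KL(Q||P) = 0.07908 - 0.07087 + 0.15537 + 0.14781 = 0.31139 ≈ 0.3114 bits

These are NOT equal (difference: 0.3277 bits). KL divergence is asymmetric: D_KL(P||Q) ≠ D_KL(Q||P) in general.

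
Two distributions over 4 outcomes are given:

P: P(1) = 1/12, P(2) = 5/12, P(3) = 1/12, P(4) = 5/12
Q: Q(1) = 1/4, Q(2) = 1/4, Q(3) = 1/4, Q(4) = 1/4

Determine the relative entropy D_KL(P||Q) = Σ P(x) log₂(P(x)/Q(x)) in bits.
0.3500 bits

D_KL(P||Q) = Σ P(x) log₂(P(x)/Q(x))

Computing term by term:
  P(1)·log₂(P(1)/Q(1)) = (1/12)·log₂((1/12)/(1/4)) = -0.13208
  P(2)·log₂(P(2)/Q(2)) = (5/12)·log₂((5/12)/(1/4)) = 0.30707
  P(3)·log₂(P(3)/Q(3)) = (1/12)·log₂((1/12)/(1/4)) = -0.13208
  P(4)·log₂(P(4)/Q(4)) = (5/12)·log₂((5/12)/(1/4)) = 0.30707

D_KL(P||Q) = -0.13208 + 0.30707 - 0.13208 + 0.30707 = 0.34998 ≈ 0.3500 bits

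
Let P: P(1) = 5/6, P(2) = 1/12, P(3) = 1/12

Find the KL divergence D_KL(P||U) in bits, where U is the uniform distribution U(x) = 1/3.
0.7683 bits

U(i) = 1/3 for all i

D_KL(P||U) = Σ P(x) log₂(P(x) / (1/3))
           = Σ P(x) log₂(P(x)) + log₂(3)
           = log₂(3) - H(P)

H(P) = -Σ P(x) log₂(P(x)):
  -P(1)·log₂(P(1)) = -(5/6)·log₂(5/6) = 0.21920
  -P(2)·log₂(P(2)) = -(1/12)·log₂(1/12) = 0.29875
  -P(3)·log₂(P(3)) = -(1/12)·log₂(1/12) = 0.29875
H(P) = 0.21920 + 0.29875 + 0.29875 = 0.81670 bits

log₂(3) = 1.58496 bits

D_KL(P||U) = 1.58496 - 0.81670 = 0.76826 ≈ 0.7683 bits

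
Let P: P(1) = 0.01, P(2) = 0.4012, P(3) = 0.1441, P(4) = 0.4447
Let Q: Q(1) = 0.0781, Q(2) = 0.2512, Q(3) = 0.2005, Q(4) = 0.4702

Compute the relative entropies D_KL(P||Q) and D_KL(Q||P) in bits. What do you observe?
D_KL(P||Q) = 0.1369 bits, D_KL(Q||P) = 0.1953 bits. The two directions give different values (D_KL(Q||P) exceeds D_KL(P||Q) by 0.0584 bits): KL divergence is asymmetric.

D_KL(P||Q) = Σ P(x) log₂(P(x)/Q(x))

Computing term by term:
  P(1)·log₂(P(1)/Q(1)) = 0.01·log₂(0.01/0.0781) = -0.02965
  P(2)·log₂(P(2)/Q(2)) = 0.4012·log₂(0.4012/0.2512) = 0.27100
  P(3)·log₂(P(3)/Q(3)) = 0.1441·log₂(0.1441/0.2005) = -0.06867
  P(4)·log₂(P(4)/Q(4)) = 0.4447·log₂(0.4447/0.4702) = -0.03577

D_KL(P||Q) = -0.02965 + 0.27100 - 0.06867 - 0.03577 = 0.13691 ≈ 0.1369 bits

D_KL(Q||P) = Σ Q(x) log₂(Q(x)/P(x))

Computing term by term:
  Q(1)·log₂(Q(1)/P(1)) = 0.0781·log₂(0.0781/0.01) = 0.23159
  Q(2)·log₂(Q(2)/P(2)) = 0.2512·log₂(0.2512/0.4012) = -0.16968
  Q(3)·log₂(Q(3)/P(3)) = 0.2005·log₂(0.2005/0.1441) = 0.09554
  Q(4)·log₂(Q(4)/P(4)) = 0.4702·log₂(0.4702/0.4447) = 0.03782

D_KL(Q||P) = 0.23159 - 0.16968 + 0.09554 + 0.03782 = 0.19527 ≈ 0.1953 bits

These are NOT equal (difference: 0.0584 bits). KL divergence is asymmetric: D_KL(P||Q) ≠ D_KL(Q||P) in general.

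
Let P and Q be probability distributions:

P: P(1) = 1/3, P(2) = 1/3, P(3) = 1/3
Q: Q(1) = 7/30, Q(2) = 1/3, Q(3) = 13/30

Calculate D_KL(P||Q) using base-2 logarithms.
0.0454 bits

D_KL(P||Q) = Σ P(x) log₂(P(x)/Q(x))

Computing term by term:
  P(1)·log₂(P(1)/Q(1)) = (1/3)·log₂((1/3)/(7/30)) = 0.17152
  P(2)·log₂(P(2)/Q(2)) = (1/3)·log₂((1/3)/(1/3)) = 0.00000
  P(3)·log₂(P(3)/Q(3)) = (1/3)·log₂((1/3)/(13/30)) = -0.12617

D_KL(P||Q) = 0.17152 + 0.00000 - 0.12617 = 0.04535 ≈ 0.0454 bits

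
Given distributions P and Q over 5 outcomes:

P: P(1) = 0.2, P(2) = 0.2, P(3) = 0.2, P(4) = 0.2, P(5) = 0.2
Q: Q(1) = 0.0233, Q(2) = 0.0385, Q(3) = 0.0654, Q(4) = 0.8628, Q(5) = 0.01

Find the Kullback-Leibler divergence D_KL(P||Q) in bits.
1.8608 bits

D_KL(P||Q) = Σ P(x) log₂(P(x)/Q(x))

Computing term by term:
  P(1)·log₂(P(1)/Q(1)) = 0.2·log₂(0.2/0.0233) = 0.62032
  P(2)·log₂(P(2)/Q(2)) = 0.2·log₂(0.2/0.0385) = 0.47541
  P(3)·log₂(P(3)/Q(3)) = 0.2·log₂(0.2/0.0654) = 0.32253
  P(4)·log₂(P(4)/Q(4)) = 0.2·log₂(0.2/0.8628) = -0.42181
  P(5)·log₂(P(5)/Q(5)) = 0.2·log₂(0.2/0.01) = 0.86439

D_KL(P||Q) = 0.62032 + 0.47541 + 0.32253 - 0.42181 + 0.86439 = 1.86084 ≈ 1.8608 bits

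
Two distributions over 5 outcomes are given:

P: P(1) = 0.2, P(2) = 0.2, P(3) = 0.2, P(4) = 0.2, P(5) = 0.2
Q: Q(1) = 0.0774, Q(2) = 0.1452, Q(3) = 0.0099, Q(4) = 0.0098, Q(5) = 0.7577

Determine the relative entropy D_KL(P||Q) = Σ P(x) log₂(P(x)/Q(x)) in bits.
1.7195 bits

D_KL(P||Q) = Σ P(x) log₂(P(x)/Q(x))

Computing term by term:
  P(1)·log₂(P(1)/Q(1)) = 0.2·log₂(0.2/0.0774) = 0.27392
  P(2)·log₂(P(2)/Q(2)) = 0.2·log₂(0.2/0.1452) = 0.09239
  P(3)·log₂(P(3)/Q(3)) = 0.2·log₂(0.2/0.0099) = 0.86729
  P(4)·log₂(P(4)/Q(4)) = 0.2·log₂(0.2/0.0098) = 0.87021
  P(5)·log₂(P(5)/Q(5)) = 0.2·log₂(0.2/0.7577) = -0.38433

D_KL(P||Q) = 0.27392 + 0.09239 + 0.86729 + 0.87021 - 0.38433 = 1.71948 ≈ 1.7195 bits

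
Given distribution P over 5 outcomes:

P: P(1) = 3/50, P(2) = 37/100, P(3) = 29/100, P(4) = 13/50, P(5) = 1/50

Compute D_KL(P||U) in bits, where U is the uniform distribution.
0.4116 bits

U(i) = 1/5 for all i

D_KL(P||U) = Σ P(x) log₂(P(x) / (1/5))
           = Σ P(x) log₂(P(x)) + log₂(5)
           = log₂(5) - H(P)

H(P) = -Σ P(x) log₂(P(x)):
  -P(1)·log₂(P(1)) = -(3/50)·log₂(3/50) = 0.24353
  -P(2)·log₂(P(2)) = -(37/100)·log₂(37/100) = 0.53073
  -P(3)·log₂(P(3)) = -(29/100)·log₂(29/100) = 0.51790
  -P(4)·log₂(P(4)) = -(13/50)·log₂(13/50) = 0.50529
  -P(5)·log₂(P(5)) = -(1/50)·log₂(1/50) = 0.11288
H(P) = 0.24353 + 0.53073 + 0.51790 + 0.50529 + 0.11288 = 1.91033 bits

log₂(5) = 2.32193 bits

D_KL(P||U) = 2.32193 - 1.91033 = 0.41160 ≈ 0.4116 bits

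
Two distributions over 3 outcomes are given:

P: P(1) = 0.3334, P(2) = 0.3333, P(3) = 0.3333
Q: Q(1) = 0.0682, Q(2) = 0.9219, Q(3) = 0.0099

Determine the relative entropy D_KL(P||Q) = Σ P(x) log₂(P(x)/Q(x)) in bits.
1.9650 bits

D_KL(P||Q) = Σ P(x) log₂(P(x)/Q(x))

Computing term by term:
  P(1)·log₂(P(1)/Q(1)) = 0.3334·log₂(0.3334/0.0682) = 0.76329
  P(2)·log₂(P(2)/Q(2)) = 0.3333·log₂(0.3333/0.9219) = -0.48921
  P(3)·log₂(P(3)/Q(3)) = 0.3333·log₂(0.3333/0.0099) = 1.69091

D_KL(P||Q) = 0.76329 - 0.48921 + 1.69091 = 1.96499 ≈ 1.9650 bits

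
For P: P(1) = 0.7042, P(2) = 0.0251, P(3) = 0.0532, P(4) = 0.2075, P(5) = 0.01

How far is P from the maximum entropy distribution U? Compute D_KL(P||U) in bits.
1.0698 bits

U(i) = 1/5 for all i

D_KL(P||U) = Σ P(x) log₂(P(x) / (1/5))
           = Σ P(x) log₂(P(x)) + log₂(5)
           = log₂(5) - H(P)

H(P) = -Σ P(x) log₂(P(x)):
  -P(1)·log₂(P(1)) = -(0.7042)·log₂(0.7042) = 0.35628
  -P(2)·log₂(P(2)) = -(0.0251)·log₂(0.0251) = 0.13344
  -P(3)·log₂(P(3)) = -(0.0532)·log₂(0.0532) = 0.22517
  -P(4)·log₂(P(4)) = -(0.2075)·log₂(0.2075) = 0.47078
  -P(5)·log₂(P(5)) = -(0.01)·log₂(0.01) = 0.06644
H(P) = 0.35628 + 0.13344 + 0.22517 + 0.47078 + 0.06644 = 1.25211 bits

log₂(5) = 2.32193 bits

D_KL(P||U) = 2.32193 - 1.25211 = 1.06982 ≈ 1.0698 bits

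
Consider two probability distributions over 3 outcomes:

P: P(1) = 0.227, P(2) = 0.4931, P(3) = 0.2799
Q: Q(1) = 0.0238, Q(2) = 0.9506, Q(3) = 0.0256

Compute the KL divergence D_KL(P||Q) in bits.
1.2375 bits

D_KL(P||Q) = Σ P(x) log₂(P(x)/Q(x))

Computing term by term:
  P(1)·log₂(P(1)/Q(1)) = 0.227·log₂(0.227/0.0238) = 0.73858
  P(2)·log₂(P(2)/Q(2)) = 0.4931·log₂(0.4931/0.9506) = -0.46695
  P(3)·log₂(P(3)/Q(3)) = 0.2799·log₂(0.2799/0.0256) = 0.96585

D_KL(P||Q) = 0.73858 - 0.46695 + 0.96585 = 1.23748 ≈ 1.2375 bits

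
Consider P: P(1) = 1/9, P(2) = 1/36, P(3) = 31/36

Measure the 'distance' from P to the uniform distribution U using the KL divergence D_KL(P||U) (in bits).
0.9034 bits

U(i) = 1/3 for all i

D_KL(P||U) = Σ P(x) log₂(P(x) / (1/3))
           = Σ P(x) log₂(P(x)) + log₂(3)
           = log₂(3) - H(P)

H(P) = -Σ P(x) log₂(P(x)):
  -P(1)·log₂(P(1)) = -(1/9)·log₂(1/9) = 0.35221
  -P(2)·log₂(P(2)) = -(1/36)·log₂(1/36) = 0.14361
  -P(3)·log₂(P(3)) = -(31/36)·log₂(31/36) = 0.18577
H(P) = 0.35221 + 0.14361 + 0.18577 = 0.68159 bits

log₂(3) = 1.58496 bits

D_KL(P||U) = 1.58496 - 0.68159 = 0.90337 ≈ 0.9034 bits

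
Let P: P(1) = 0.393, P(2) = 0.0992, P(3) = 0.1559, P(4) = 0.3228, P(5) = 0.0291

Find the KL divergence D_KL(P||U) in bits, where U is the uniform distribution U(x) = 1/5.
0.3686 bits

U(i) = 1/5 for all i

D_KL(P||U) = Σ P(x) log₂(P(x) / (1/5))
           = Σ P(x) log₂(P(x)) + log₂(5)
           = log₂(5) - H(P)

H(P) = -Σ P(x) log₂(P(x)):
  -P(1)·log₂(P(1)) = -(0.393)·log₂(0.393) = 0.52953
  -P(2)·log₂(P(2)) = -(0.0992)·log₂(0.0992) = 0.33068
  -P(3)·log₂(P(3)) = -(0.1559)·log₂(0.1559) = 0.41802
  -P(4)·log₂(P(4)) = -(0.3228)·log₂(0.3228) = 0.52658
  -P(5)·log₂(P(5)) = -(0.0291)·log₂(0.0291) = 0.14849
H(P) = 0.52953 + 0.33068 + 0.41802 + 0.52658 + 0.14849 = 1.95330 bits

log₂(5) = 2.32193 bits

D_KL(P||U) = 2.32193 - 1.95330 = 0.36863 ≈ 0.3686 bits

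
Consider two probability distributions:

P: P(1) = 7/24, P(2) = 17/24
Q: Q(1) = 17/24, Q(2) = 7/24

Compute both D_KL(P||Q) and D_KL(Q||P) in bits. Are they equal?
D_KL(P||Q) = 0.5334 bits, D_KL(Q||P) = 0.5334 bits. Yes, in this case they are equal (although KL divergence is not symmetric in general).

D_KL(P||Q) = Σ P(x) log₂(P(x)/Q(x))

Computing term by term:
  P(1)·log₂(P(1)/Q(1)) = (7/24)·log₂((7/24)/(17/24)) = -0.37336
  P(2)·log₂(P(2)/Q(2)) = (17/24)·log₂((17/24)/(7/24)) = 0.90674

D_KL(P||Q) = -0.37336 + 0.90674 = 0.53338 ≈ 0.5334 bits

D_KL(Q||P) = Σ Q(x) log₂(Q(x)/P(x))

Computing term by term:
  Q(1)·log₂(Q(1)/P(1)) = (17/24)·log₂((17/24)/(7/24)) = 0.90674
  Q(2)·log₂(Q(2)/P(2)) = (7/24)·log₂((7/24)/(17/24)) = -0.37336

D_KL(Q||P) = 0.90674 - 0.37336 = 0.53338 ≈ 0.5334 bits

These ARE equal here. Q is P with outcomes relabeled (Q(1) = P(2), Q(2) = P(1)) by a relabeling that is its own inverse, so the two sums contain exactly the same terms in a different order. This is a special case — KL divergence is not symmetric in general: D_KL(P||Q) ≠ D_KL(Q||P) for most P, Q.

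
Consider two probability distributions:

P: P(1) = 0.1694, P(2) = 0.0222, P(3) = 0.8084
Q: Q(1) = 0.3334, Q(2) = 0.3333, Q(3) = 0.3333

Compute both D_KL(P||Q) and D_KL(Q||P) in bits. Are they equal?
D_KL(P||Q) = 0.7811 bits, D_KL(Q||P) = 1.2022 bits. No, they are not equal.

D_KL(P||Q) = Σ P(x) log₂(P(x)/Q(x))

Computing term by term:
  P(1)·log₂(P(1)/Q(1)) = 0.1694·log₂(0.1694/0.3334) = -0.16547
  P(2)·log₂(P(2)/Q(2)) = 0.0222·log₂(0.0222/0.3333) = -0.08676
  P(3)·log₂(P(3)/Q(3)) = 0.8084·log₂(0.8084/0.3333) = 1.03334

D_KL(P||Q) = -0.16547 - 0.08676 + 1.03334 = 0.78111 ≈ 0.7811 bits

D_KL(Q||P) = Σ Q(x) log₂(Q(x)/P(x))

Computing term by term:
  Q(1)·log₂(Q(1)/P(1)) = 0.3334·log₂(0.3334/0.1694) = 0.32567
  Q(2)·log₂(Q(2)/P(2)) = 0.3333·log₂(0.3333/0.0222) = 1.30260
  Q(3)·log₂(Q(3)/P(3)) = 0.3333·log₂(0.3333/0.8084) = -0.42604

D_KL(Q||P) = 0.32567 + 1.30260 - 0.42604 = 1.20223 ≈ 1.2022 bits

These are NOT equal (difference: 0.4211 bits). KL divergence is asymmetric: D_KL(P||Q) ≠ D_KL(Q||P) in general.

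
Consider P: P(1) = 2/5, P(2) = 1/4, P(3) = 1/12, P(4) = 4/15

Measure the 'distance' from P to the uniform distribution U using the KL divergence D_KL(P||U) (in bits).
0.1640 bits

U(i) = 1/4 for all i

D_KL(P||U) = Σ P(x) log₂(P(x) / (1/4))
           = Σ P(x) log₂(P(x)) + log₂(4)
           = log₂(4) - H(P)

H(P) = -Σ P(x) log₂(P(x)):
  -P(1)·log₂(P(1)) = -(2/5)·log₂(2/5) = 0.52877
  -P(2)·log₂(P(2)) = -(1/4)·log₂(1/4) = 0.50000
  -P(3)·log₂(P(3)) = -(1/12)·log₂(1/12) = 0.29875
  -P(4)·log₂(P(4)) = -(4/15)·log₂(4/15) = 0.50850
H(P) = 0.52877 + 0.50000 + 0.29875 + 0.50850 = 1.83602 bits

log₂(4) = 2.00000 bits

D_KL(P||U) = 2.00000 - 1.83602 = 0.16398 ≈ 0.1640 bits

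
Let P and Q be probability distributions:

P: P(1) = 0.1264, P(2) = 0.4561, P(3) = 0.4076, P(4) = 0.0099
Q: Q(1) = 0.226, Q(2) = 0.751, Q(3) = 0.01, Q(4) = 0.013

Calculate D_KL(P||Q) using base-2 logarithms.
1.7423 bits

D_KL(P||Q) = Σ P(x) log₂(P(x)/Q(x))

Computing term by term:
  P(1)·log₂(P(1)/Q(1)) = 0.1264·log₂(0.1264/0.226) = -0.10596
  P(2)·log₂(P(2)/Q(2)) = 0.4561·log₂(0.4561/0.751) = -0.32815
  P(3)·log₂(P(3)/Q(3)) = 0.4076·log₂(0.4076/0.01) = 2.18029
  P(4)·log₂(P(4)/Q(4)) = 0.0099·log₂(0.0099/0.013) = -0.00389

D_KL(P||Q) = -0.10596 - 0.32815 + 2.18029 - 0.00389 = 1.74229 ≈ 1.7423 bits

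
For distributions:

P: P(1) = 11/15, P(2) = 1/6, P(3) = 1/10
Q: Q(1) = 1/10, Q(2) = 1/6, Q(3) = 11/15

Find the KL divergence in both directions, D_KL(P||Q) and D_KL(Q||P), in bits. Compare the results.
D_KL(P||Q) = 1.8205 bits, D_KL(Q||P) = 1.8205 bits. The two directions give exactly the same value for this pair.

D_KL(P||Q) = Σ P(x) log₂(P(x)/Q(x))

Computing term by term:
  P(1)·log₂(P(1)/Q(1)) = (11/15)·log₂((11/15)/(1/10)) = 2.10794
  P(2)·log₂(P(2)/Q(2)) = (1/6)·log₂((1/6)/(1/6)) = 0.00000
  P(3)·log₂(P(3)/Q(3)) = (1/10)·log₂((1/10)/(11/15)) = -0.28745

D_KL(P||Q) = 2.10794 + 0.00000 - 0.28745 = 1.82049 ≈ 1.8205 bits

D_KL(Q||P) = Σ Q(x) log₂(Q(x)/P(x))

Computing term by term:
  Q(1)·log₂(Q(1)/P(1)) = (1/10)·log₂((1/10)/(11/15)) = -0.28745
  Q(2)·log₂(Q(2)/P(2)) = (1/6)·log₂((1/6)/(1/6)) = 0.00000
  Q(3)·log₂(Q(3)/P(3)) = (11/15)·log₂((11/15)/(1/10)) = 2.10794

D_KL(Q||P) = -0.28745 + 0.00000 + 2.10794 = 1.82049 ≈ 1.8205 bits

These ARE equal here. Q is P with outcomes relabeled (Q(1) = P(3), Q(3) = P(1)) by a relabeling that is its own inverse, so the two sums contain exactly the same terms in a different order. This is a special case — KL divergence is not symmetric in general: D_KL(P||Q) ≠ D_KL(Q||P) for most P, Q.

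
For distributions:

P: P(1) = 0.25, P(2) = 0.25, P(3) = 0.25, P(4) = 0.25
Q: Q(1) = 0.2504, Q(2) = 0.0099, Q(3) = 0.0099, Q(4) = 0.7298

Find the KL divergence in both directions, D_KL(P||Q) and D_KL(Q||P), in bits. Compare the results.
D_KL(P||Q) = 1.9422 bits, D_KL(Q||P) = 1.0363 bits. D_KL(P||Q) is larger than D_KL(Q||P) by 0.9059 bits; the two directions differ.

D_KL(P||Q) = Σ P(x) log₂(P(x)/Q(x))

Computing term by term:
  P(1)·log₂(P(1)/Q(1)) = 0.25·log₂(0.25/0.2504) = -0.00058
  P(2)·log₂(P(2)/Q(2)) = 0.25·log₂(0.25/0.0099) = 1.16459
  P(3)·log₂(P(3)/Q(3)) = 0.25·log₂(0.25/0.0099) = 1.16459
  P(4)·log₂(P(4)/Q(4)) = 0.25·log₂(0.25/0.7298) = -0.38639

D_KL(P||Q) = -0.00058 + 1.16459 + 1.16459 - 0.38639 = 1.94221 ≈ 1.9422 bits

D_KL(Q||P) = Σ Q(x) log₂(Q(x)/P(x))

Computing term by term:
  Q(1)·log₂(Q(1)/P(1)) = 0.2504·log₂(0.2504/0.25) = 0.00058
  Q(2)·log₂(Q(2)/P(2)) = 0.0099·log₂(0.0099/0.25) = -0.04612
  Q(3)·log₂(Q(3)/P(3)) = 0.0099·log₂(0.0099/0.25) = -0.04612
  Q(4)·log₂(Q(4)/P(4)) = 0.7298·log₂(0.7298/0.25) = 1.12796

D_KL(Q||P) = 0.00058 - 0.04612 - 0.04612 + 1.12796 = 1.03630 ≈ 1.0363 bits

These are NOT equal (difference: 0.9059 bits). KL divergence is asymmetric: D_KL(P||Q) ≠ D_KL(Q||P) in general.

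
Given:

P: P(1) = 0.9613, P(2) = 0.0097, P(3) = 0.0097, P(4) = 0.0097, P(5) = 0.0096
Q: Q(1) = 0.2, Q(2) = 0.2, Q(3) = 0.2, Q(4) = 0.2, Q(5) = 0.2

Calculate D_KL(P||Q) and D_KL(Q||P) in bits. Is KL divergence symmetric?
D_KL(P||Q) = 2.0082 bits, D_KL(Q||P) = 3.0427 bits. No, KL divergence is not symmetric.

D_KL(P||Q) = Σ P(x) log₂(P(x)/Q(x))

Computing term by term:
  P(1)·log₂(P(1)/Q(1)) = 0.9613·log₂(0.9613/0.2) = 2.17733
  P(2)·log₂(P(2)/Q(2)) = 0.0097·log₂(0.0097/0.2) = -0.04235
  P(3)·log₂(P(3)/Q(3)) = 0.0097·log₂(0.0097/0.2) = -0.04235
  P(4)·log₂(P(4)/Q(4)) = 0.0097·log₂(0.0097/0.2) = -0.04235
  P(5)·log₂(P(5)/Q(5)) = 0.0096·log₂(0.0096/0.2) = -0.04206

D_KL(P||Q) = 2.17733 - 0.04235 - 0.04235 - 0.04235 - 0.04206 = 2.00822 ≈ 2.0082 bits

D_KL(Q||P) = Σ Q(x) log₂(Q(x)/P(x))

Computing term by term:
  Q(1)·log₂(Q(1)/P(1)) = 0.2·log₂(0.2/0.9613) = -0.45300
  Q(2)·log₂(Q(2)/P(2)) = 0.2·log₂(0.2/0.0097) = 0.87317
  Q(3)·log₂(Q(3)/P(3)) = 0.2·log₂(0.2/0.0097) = 0.87317
  Q(4)·log₂(Q(4)/P(4)) = 0.2·log₂(0.2/0.0097) = 0.87317
  Q(5)·log₂(Q(5)/P(5)) = 0.2·log₂(0.2/0.0096) = 0.87616

D_KL(Q||P) = -0.45300 + 0.87317 + 0.87317 + 0.87317 + 0.87616 = 3.04267 ≈ 3.0427 bits

These are NOT equal (difference: 1.0345 bits). KL divergence is asymmetric: D_KL(P||Q) ≠ D_KL(Q||P) in general.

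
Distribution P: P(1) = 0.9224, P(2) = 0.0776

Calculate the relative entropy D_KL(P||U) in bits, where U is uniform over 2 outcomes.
0.6063 bits

U(i) = 1/2 for all i

D_KL(P||U) = Σ P(x) log₂(P(x) / (1/2))
           = Σ P(x) log₂(P(x)) + log₂(2)
           = log₂(2) - H(P)

H(P) = -Σ P(x) log₂(P(x)):
  -P(1)·log₂(P(1)) = -(0.9224)·log₂(0.9224) = 0.10749
  -P(2)·log₂(P(2)) = -(0.0776)·log₂(0.0776) = 0.28617
H(P) = 0.10749 + 0.28617 = 0.39366 bits

log₂(2) = 1.00000 bits

D_KL(P||U) = 1.00000 - 0.39366 = 0.60634 ≈ 0.6063 bits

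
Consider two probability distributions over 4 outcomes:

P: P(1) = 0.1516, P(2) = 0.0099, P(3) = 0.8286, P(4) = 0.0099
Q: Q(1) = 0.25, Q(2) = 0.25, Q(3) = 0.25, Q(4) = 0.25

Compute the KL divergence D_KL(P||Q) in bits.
1.2308 bits

D_KL(P||Q) = Σ P(x) log₂(P(x)/Q(x))

Computing term by term:
  P(1)·log₂(P(1)/Q(1)) = 0.1516·log₂(0.1516/0.25) = -0.10940
  P(2)·log₂(P(2)/Q(2)) = 0.0099·log₂(0.0099/0.25) = -0.04612
  P(3)·log₂(P(3)/Q(3)) = 0.8286·log₂(0.8286/0.25) = 1.43244
  P(4)·log₂(P(4)/Q(4)) = 0.0099·log₂(0.0099/0.25) = -0.04612

D_KL(P||Q) = -0.10940 - 0.04612 + 1.43244 - 0.04612 = 1.23080 ≈ 1.2308 bits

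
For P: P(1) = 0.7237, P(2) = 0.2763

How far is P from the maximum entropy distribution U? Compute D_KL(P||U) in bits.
0.1496 bits

U(i) = 1/2 for all i

D_KL(P||U) = Σ P(x) log₂(P(x) / (1/2))
           = Σ P(x) log₂(P(x)) + log₂(2)
           = log₂(2) - H(P)

H(P) = -Σ P(x) log₂(P(x)):
  -P(1)·log₂(P(1)) = -(0.7237)·log₂(0.7237) = 0.33763
  -P(2)·log₂(P(2)) = -(0.2763)·log₂(0.2763) = 0.51273
H(P) = 0.33763 + 0.51273 = 0.85036 bits

log₂(2) = 1.00000 bits

D_KL(P||U) = 1.00000 - 0.85036 = 0.14964 ≈ 0.1496 bits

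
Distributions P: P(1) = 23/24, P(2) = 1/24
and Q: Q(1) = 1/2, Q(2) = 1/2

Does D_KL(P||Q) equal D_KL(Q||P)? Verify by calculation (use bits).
D_KL(P||Q) = 0.7501 bits, D_KL(Q||P) = 1.3232 bits. No — D_KL(P||Q) ≠ D_KL(Q||P) for this pair.

D_KL(P||Q) = Σ P(x) log₂(P(x)/Q(x))

Computing term by term:
  P(1)·log₂(P(1)/Q(1)) = (23/24)·log₂((23/24)/(1/2)) = 0.89949
  P(2)·log₂(P(2)/Q(2)) = (1/24)·log₂((1/24)/(1/2)) = -0.14937

D_KL(P||Q) = 0.89949 - 0.14937 = 0.75012 ≈ 0.7501 bits

D_KL(Q||P) = Σ Q(x) log₂(Q(x)/P(x))

Computing term by term:
  Q(1)·log₂(Q(1)/P(1)) = (1/2)·log₂((1/2)/(23/24)) = -0.46930
  Q(2)·log₂(Q(2)/P(2)) = (1/2)·log₂((1/2)/(1/24)) = 1.79248

D_KL(Q||P) = -0.46930 + 1.79248 = 1.32318 ≈ 1.3232 bits

These are NOT equal (difference: 0.5731 bits). KL divergence is asymmetric: D_KL(P||Q) ≠ D_KL(Q||P) in general.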